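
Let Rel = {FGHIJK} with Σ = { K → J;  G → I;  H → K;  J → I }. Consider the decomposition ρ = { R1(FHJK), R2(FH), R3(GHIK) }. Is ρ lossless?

No

Chase test. Columns are FGHIJK; row i has aⱼ where attribute j ∈ Ri, else bᵢⱼ.
Initial tableau (one row per fragment):
  row 1: a1 b12 a3 b14 a5 a6
  row 2: a1 b22 a3 b24 b25 b26
  row 3: b31 a2 a3 a4 b35 a6
Rows 1 and 3 agree on K; apply K→J and equate their J entries.
Rows 1 and 2 agree on H; apply H→K and equate their K entries.
Rows 1 and 3 agree on J; apply J→I and equate their I entries.
Rows 1 and 2 agree on K; apply K→J and equate their J entries.
Rows 1 and 2 agree on J; apply J→I and equate their I entries.
No row becomes fully distinguished — the join is lossy.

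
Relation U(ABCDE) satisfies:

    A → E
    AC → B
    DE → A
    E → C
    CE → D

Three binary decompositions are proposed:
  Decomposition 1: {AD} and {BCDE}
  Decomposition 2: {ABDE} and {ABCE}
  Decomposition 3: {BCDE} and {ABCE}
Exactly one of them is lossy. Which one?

Decomposition 1: common = {D}, closure = {D} → lossy.
Decomposition 2: common = {ABE}, closure = {ABCDE} → lossless.
Decomposition 3: common = {BCE}, closure = {ABCDE} → lossless.

Decomposition 1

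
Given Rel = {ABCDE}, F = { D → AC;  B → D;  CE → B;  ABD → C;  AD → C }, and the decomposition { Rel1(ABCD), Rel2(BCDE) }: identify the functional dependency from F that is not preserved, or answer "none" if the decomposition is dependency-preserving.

none

D → AC lies within Rel1.
B → D lies within Rel1.
CE → B lies within Rel2.
ABD → C lies within Rel1.
AD → C lies within Rel1.
Every dependency is enforceable on the fragments, so the decomposition is dependency-preserving.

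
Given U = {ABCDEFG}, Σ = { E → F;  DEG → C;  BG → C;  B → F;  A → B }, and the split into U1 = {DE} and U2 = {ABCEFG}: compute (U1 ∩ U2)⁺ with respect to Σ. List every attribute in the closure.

EF

U1 ∩ U2 = {E}.
E → F applies, adding F
Closure: {EF}.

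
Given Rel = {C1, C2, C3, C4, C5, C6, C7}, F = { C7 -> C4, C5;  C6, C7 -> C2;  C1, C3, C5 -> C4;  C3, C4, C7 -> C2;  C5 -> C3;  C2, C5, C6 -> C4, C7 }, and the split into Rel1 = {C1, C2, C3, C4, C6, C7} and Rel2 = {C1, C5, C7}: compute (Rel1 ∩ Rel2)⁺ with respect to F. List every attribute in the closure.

Rel1 ∩ Rel2 = {C1, C7}.
C7 → C4, C5 applies, adding C4, C5
C5 → C3 applies, adding C3
C3, C4, C7 → C2 applies, adding C2
Closure: {C1, C2, C3, C4, C5, C7}.

C1, C2, C3, C4, C5, C7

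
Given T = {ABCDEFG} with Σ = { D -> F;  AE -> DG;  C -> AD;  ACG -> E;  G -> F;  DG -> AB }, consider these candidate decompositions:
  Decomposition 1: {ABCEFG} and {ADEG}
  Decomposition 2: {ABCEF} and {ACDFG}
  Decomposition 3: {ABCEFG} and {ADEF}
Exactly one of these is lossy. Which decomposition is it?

Decomposition 2

Decomposition 1: common = {AEG}, closure = {ABDEFG} → lossless.
Decomposition 2: common = {ACF}, closure = {ACDF} → lossy.
Decomposition 3: common = {AEF}, closure = {ABDEFG} → lossless.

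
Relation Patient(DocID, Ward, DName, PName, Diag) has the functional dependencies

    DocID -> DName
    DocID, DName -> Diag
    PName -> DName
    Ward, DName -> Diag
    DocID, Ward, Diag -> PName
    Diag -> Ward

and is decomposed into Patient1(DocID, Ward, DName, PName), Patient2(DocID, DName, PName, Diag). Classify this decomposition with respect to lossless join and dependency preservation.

lossless but not dependency-preserving

Lossless test: (DocID, DName, PName)⁺ = {DocID, Ward, DName, PName, Diag}, which contains all of one fragment — lossless.
Dependency preservation: the restricted closure of {Ward, DName} across the fragments never reaches {Diag}, so Ward, DName → Diag cannot be enforced without a join — not preserved.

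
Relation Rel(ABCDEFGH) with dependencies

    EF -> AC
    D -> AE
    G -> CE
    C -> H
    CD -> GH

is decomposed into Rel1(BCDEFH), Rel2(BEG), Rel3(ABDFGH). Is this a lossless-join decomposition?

Chase test. Columns are ABCDEFGH; row i has aⱼ where attribute j ∈ Reli, else bᵢⱼ.
Initial tableau (one row per fragment):
  row 1: b11 a2 a3 a4 a5 a6 b17 a8
  row 2: b21 a2 b23 b24 a5 b26 a7 b28
  row 3: a1 a2 b33 a4 b35 a6 a7 a8
Rows 1 and 3 agree on D; apply D→AE and equate their AE entries.
Rows 2 and 3 agree on G; apply G→CE and equate their CE entries.
Rows 2 and 3 agree on C; apply C→H and equate their H entries.
Rows 1 and 3 agree on EF; apply EF→AC and equate their AC entries.
Rows 1 and 3 agree on CD; apply CD→GH and equate their GH entries.
Row 1 is now all distinguished symbols — the join is lossless.

Yes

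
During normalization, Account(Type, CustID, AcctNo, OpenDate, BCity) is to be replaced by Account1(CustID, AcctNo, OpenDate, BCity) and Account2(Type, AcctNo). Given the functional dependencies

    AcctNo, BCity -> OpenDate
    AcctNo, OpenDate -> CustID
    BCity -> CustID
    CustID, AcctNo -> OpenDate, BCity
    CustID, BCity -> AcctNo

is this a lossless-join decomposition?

Common attributes: Account1 ∩ Account2 = {AcctNo}.
No dependency enlarges {AcctNo}, so (AcctNo)⁺ = {AcctNo}.
The closure contains neither all of Account1 = {CustID, AcctNo, OpenDate, BCity} nor all of Account2 = {Type, AcctNo}, so the common attributes are not a superkey of either fragment. The join is lossy.

No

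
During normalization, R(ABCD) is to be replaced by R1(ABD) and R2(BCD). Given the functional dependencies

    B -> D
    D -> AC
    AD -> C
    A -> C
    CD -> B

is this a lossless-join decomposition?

Yes

Common attributes: R1 ∩ R2 = {BD}.
Closure of {BD}: D → AC applies, adding AC. So (BD)⁺ = {ABCD}.
This closure contains every attribute of R1, so R1 ∩ R2 → R1. The join is lossless.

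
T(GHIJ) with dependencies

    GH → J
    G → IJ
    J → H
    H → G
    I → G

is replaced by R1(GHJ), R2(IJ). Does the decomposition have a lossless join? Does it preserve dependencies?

lossless and dependency-preserving

Lossless test: (J)⁺ = {GHIJ}, which contains all of one fragment — lossless.
Dependency preservation: G → IJ; I → G are not contained in any single fragment, but the restricted closure of each left-hand side across the fragments still reaches the right-hand side; the remaining FDs each lie inside some fragment. All dependencies are preserved.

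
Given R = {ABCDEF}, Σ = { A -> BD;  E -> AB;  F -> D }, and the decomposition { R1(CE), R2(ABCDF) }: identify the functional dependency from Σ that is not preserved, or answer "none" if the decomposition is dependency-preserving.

E -> AB

Check E → AB: no single fragment contains all of {ABE}, and the restricted closure of {E} across the fragments never reaches {AB}.
A → BD is preserved.
F → D is preserved.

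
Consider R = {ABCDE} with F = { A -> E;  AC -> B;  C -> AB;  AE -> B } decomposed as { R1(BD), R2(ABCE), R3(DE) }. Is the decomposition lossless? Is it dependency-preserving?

lossy but dependency-preserving

Lossless test (chase): applying each FD to every pair of rows produces no changes in the tableau, so no row becomes fully distinguished — the join is lossy.
Dependency preservation: every FD's attributes lie within a single fragment, so each can be enforced locally — preserved.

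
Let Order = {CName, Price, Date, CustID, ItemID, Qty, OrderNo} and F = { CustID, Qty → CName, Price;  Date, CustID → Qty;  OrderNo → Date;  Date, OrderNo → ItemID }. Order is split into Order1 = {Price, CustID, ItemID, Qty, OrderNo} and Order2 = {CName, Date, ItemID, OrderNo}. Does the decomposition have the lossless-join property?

No

Common attributes: Order1 ∩ Order2 = {ItemID, OrderNo}.
Closure of {ItemID, OrderNo}: OrderNo → Date applies, adding Date. So (ItemID, OrderNo)⁺ = {Date, ItemID, OrderNo}.
The closure contains neither all of Order1 = {Price, CustID, ItemID, Qty, OrderNo} nor all of Order2 = {CName, Date, ItemID, OrderNo}, so the common attributes are not a superkey of either fragment. The join is lossy.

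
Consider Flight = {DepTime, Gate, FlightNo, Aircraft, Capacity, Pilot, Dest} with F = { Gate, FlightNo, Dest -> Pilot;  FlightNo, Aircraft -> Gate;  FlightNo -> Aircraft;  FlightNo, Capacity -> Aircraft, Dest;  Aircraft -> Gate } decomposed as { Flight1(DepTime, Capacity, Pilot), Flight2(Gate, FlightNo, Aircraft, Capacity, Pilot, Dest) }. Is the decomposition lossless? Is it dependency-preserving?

lossy but dependency-preserving

Lossless test: (Capacity, Pilot)⁺ = {Capacity, Pilot}, which is a superkey of neither fragment — lossy.
Dependency preservation: every FD's attributes lie within a single fragment, so each can be enforced locally — preserved.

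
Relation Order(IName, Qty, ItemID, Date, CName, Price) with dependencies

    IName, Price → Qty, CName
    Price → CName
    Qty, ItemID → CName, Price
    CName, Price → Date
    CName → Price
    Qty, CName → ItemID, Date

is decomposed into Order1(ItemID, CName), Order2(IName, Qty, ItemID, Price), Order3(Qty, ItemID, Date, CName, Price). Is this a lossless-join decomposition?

Chase test. Columns are IName, Qty, ItemID, Date, CName, Price; row i has aⱼ where attribute j ∈ Orderi, else bᵢⱼ.
Initial tableau (one row per fragment):
  row 1: b11 b12 a3 b14 a5 b16
  row 2: a1 a2 a3 b24 b25 a6
  row 3: b31 a2 a3 a4 a5 a6
Rows 2 and 3 agree on Price; apply Price→CName and equate their CName entries.
Rows 2 and 3 agree on CName, Price; apply CName, Price→Date and equate their Date entries.
Rows 1 and 2 agree on CName; apply CName→Price and equate their Price entries.
Rows 1 and 2 agree on CName, Price; apply CName, Price→Date and equate their Date entries.
Row 2 is now all distinguished symbols — the join is lossless.

Yes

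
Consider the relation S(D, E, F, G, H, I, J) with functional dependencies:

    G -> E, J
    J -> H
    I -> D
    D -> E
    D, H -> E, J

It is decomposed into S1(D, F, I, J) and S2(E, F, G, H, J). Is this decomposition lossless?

Common attributes: S1 ∩ S2 = {F, J}.
Closure of {F, J}: J → H applies, adding H. So (F, J)⁺ = {F, H, J}.
The closure contains neither all of S1 = {D, F, I, J} nor all of S2 = {E, F, G, H, J}, so the common attributes are not a superkey of either fragment. The join is lossy.

No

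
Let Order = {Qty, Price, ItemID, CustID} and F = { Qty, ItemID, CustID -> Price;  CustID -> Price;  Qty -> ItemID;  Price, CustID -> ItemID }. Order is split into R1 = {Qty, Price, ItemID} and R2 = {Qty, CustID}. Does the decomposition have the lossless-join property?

Common attributes: R1 ∩ R2 = {Qty}.
Closure of {Qty}: Qty → ItemID applies, adding ItemID. So (Qty)⁺ = {Qty, ItemID}.
The closure contains neither all of R1 = {Qty, Price, ItemID} nor all of R2 = {Qty, CustID}, so the common attributes are not a superkey of either fragment. The join is lossy.

No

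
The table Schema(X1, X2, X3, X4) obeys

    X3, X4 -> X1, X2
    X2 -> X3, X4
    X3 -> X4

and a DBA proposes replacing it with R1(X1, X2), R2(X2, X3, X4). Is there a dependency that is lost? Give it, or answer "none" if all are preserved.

none

X3, X4 → X1, X2: restricted closure across fragments reaches X1, X2.
X2 → X3, X4 lies within R2.
X3 → X4 lies within R2.
Every dependency is enforceable on the fragments, so the decomposition is dependency-preserving.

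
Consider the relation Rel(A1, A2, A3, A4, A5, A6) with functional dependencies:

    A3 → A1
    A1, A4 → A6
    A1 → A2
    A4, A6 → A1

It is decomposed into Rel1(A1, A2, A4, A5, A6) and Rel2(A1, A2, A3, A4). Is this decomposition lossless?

No

Common attributes: Rel1 ∩ Rel2 = {A1, A2, A4}.
Closure of {A1, A2, A4}: A1, A4 → A6 applies, adding A6. So (A1, A2, A4)⁺ = {A1, A2, A4, A6}.
The closure contains neither all of Rel1 = {A1, A2, A4, A5, A6} nor all of Rel2 = {A1, A2, A3, A4}, so the common attributes are not a superkey of either fragment. The join is lossy.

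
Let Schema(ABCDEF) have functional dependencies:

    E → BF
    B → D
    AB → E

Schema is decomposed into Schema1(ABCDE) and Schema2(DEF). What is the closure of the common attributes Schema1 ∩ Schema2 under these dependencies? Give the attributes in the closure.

BDEF

Schema1 ∩ Schema2 = {DE}.
E → BF applies, adding BF
Closure: {BDEF}.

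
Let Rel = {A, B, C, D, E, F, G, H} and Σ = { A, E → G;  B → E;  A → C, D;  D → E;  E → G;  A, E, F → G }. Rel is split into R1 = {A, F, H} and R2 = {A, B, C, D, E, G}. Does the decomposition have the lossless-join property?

Common attributes: R1 ∩ R2 = {A}.
Closure of {A}: A → C, D applies, adding C, D; D → E applies, adding E; E → G applies, adding G. So (A)⁺ = {A, C, D, E, G}.
The closure contains neither all of R1 = {A, F, H} nor all of R2 = {A, B, C, D, E, G}, so the common attributes are not a superkey of either fragment. The join is lossy.

No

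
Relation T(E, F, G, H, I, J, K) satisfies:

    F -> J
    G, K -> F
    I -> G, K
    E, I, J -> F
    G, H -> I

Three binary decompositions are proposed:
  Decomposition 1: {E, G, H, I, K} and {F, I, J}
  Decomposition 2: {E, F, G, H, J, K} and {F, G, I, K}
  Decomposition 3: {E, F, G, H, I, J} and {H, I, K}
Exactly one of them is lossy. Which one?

Decomposition 2

Decomposition 1: common = {I}, closure = {F, G, I, J, K} → lossless.
Decomposition 2: common = {F, G, K}, closure = {F, G, J, K} → lossy.
Decomposition 3: common = {H, I}, closure = {F, G, H, I, J, K} → lossless.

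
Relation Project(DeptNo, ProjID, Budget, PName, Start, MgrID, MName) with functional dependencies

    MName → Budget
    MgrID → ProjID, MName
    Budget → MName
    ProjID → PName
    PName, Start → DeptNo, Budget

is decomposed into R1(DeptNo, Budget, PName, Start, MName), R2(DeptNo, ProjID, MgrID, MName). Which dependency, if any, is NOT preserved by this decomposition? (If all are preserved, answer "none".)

Check ProjID → PName: no single fragment contains all of {ProjID, PName}, and the restricted closure of {ProjID} across the fragments never reaches {PName}.
MName → Budget is preserved.
MgrID → ProjID, MName is preserved.
Budget → MName is preserved.
PName, Start → DeptNo, Budget is preserved.

ProjID → PName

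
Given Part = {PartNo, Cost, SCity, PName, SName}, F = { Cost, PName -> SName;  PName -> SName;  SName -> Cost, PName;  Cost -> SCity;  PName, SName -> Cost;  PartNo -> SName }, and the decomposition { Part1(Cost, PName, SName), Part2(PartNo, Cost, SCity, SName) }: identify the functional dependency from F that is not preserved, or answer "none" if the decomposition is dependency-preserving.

none

Cost, PName → SName lies within Part1.
PName → SName lies within Part1.
SName → Cost, PName lies within Part1.
Cost → SCity lies within Part2.
PName, SName → Cost lies within Part1.
PartNo → SName lies within Part2.
Every dependency is enforceable on the fragments, so the decomposition is dependency-preserving.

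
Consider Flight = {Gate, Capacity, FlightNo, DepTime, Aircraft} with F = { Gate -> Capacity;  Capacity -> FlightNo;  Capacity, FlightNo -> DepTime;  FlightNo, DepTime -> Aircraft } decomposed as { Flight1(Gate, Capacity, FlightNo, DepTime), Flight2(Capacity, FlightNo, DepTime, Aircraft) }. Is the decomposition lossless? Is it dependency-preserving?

lossless and dependency-preserving

Lossless test: (Capacity, FlightNo, DepTime)⁺ = {Capacity, FlightNo, DepTime, Aircraft}, which contains all of one fragment — lossless.
Dependency preservation: every FD's attributes lie within a single fragment, so each can be enforced locally — preserved.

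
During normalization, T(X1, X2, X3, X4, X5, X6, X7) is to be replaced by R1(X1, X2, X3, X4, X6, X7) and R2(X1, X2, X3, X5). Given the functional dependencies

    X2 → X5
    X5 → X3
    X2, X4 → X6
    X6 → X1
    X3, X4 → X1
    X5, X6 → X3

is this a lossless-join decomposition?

Yes

Common attributes: R1 ∩ R2 = {X1, X2, X3}.
Closure of {X1, X2, X3}: X2 → X5 applies, adding X5. So (X1, X2, X3)⁺ = {X1, X2, X3, X5}.
This closure contains every attribute of R2, so R1 ∩ R2 → R2. The join is lossless.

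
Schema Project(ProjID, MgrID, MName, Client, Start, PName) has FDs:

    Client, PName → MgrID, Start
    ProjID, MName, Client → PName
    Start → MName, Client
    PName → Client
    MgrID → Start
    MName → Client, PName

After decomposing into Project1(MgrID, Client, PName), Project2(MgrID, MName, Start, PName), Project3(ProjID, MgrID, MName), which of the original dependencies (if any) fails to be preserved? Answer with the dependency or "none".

Client, PName → MgrID, Start: restricted closure across fragments reaches MgrID, Start.
ProjID, MName, Client → PName: restricted closure across fragments reaches PName.
Start → MName, Client: restricted closure across fragments reaches MName, Client.
PName → Client lies within Project1.
MgrID → Start lies within Project2.
MName → Client, PName: restricted closure across fragments reaches Client, PName.
Every dependency is enforceable on the fragments, so the decomposition is dependency-preserving.

none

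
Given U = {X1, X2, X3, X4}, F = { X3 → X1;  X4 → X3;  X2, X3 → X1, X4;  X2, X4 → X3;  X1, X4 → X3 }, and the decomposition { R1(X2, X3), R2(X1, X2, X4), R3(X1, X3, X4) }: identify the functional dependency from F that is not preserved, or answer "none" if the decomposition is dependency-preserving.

Check X2, X3 → X1, X4: no single fragment contains all of {X1, X2, X3, X4}, and the restricted closure of {X2, X3} across the fragments never reaches {X1, X4}.
X3 → X1 is preserved.
X4 → X3 is preserved.
X2, X4 → X3 is preserved.
X1, X4 → X3 is preserved.

X2, X3 → X1, X4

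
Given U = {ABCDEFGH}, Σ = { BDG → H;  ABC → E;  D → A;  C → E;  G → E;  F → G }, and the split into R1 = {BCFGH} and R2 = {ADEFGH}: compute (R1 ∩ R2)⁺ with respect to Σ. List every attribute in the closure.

EFGH

R1 ∩ R2 = {FGH}.
G → E applies, adding E
Closure: {EFGH}.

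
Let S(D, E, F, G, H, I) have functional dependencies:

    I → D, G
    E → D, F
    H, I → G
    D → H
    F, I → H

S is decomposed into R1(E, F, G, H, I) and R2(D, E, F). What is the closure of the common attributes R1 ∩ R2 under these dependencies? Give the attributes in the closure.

R1 ∩ R2 = {E, F}.
E → D, F applies, adding D
D → H applies, adding H
Closure: {D, E, F, H}.

D, E, F, H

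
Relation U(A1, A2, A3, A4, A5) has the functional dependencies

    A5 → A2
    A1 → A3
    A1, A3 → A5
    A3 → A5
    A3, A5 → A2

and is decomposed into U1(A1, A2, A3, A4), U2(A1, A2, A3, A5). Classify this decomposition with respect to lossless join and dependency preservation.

Lossless test: (A1, A2, A3)⁺ = {A1, A2, A3, A5}, which contains all of one fragment — lossless.
Dependency preservation: every FD's attributes lie within a single fragment, so each can be enforced locally — preserved.

lossless and dependency-preserving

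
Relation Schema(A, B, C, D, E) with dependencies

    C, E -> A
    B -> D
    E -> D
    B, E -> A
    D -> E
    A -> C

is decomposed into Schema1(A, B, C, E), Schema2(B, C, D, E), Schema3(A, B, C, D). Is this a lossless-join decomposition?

Chase test. Columns are A, B, C, D, E; row i has aⱼ where attribute j ∈ Schemai, else bᵢⱼ.
Initial tableau (one row per fragment):
  row 1: a1 a2 a3 b14 a5
  row 2: b21 a2 a3 a4 a5
  row 3: a1 a2 a3 a4 b35
Rows 1 and 2 agree on C, E; apply C, E→A and equate their A entries.
Rows 1 and 2 agree on B; apply B→D and equate their D entries.
Rows 1 and 3 agree on D; apply D→E and equate their E entries.
Row 1 is now all distinguished symbols — the join is lossless.

Yes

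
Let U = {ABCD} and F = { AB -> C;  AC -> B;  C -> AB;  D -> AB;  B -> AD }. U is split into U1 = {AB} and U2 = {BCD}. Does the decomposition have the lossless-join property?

Common attributes: U1 ∩ U2 = {B}.
Closure of {B}: B → AD applies, adding AD; AB → C applies, adding C. So (B)⁺ = {ABCD}.
This closure contains every attribute of U1, so U1 ∩ U2 → U1. The join is lossless.

Yes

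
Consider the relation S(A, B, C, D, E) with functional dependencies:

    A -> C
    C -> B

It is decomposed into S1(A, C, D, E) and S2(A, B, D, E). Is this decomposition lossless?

Yes

Common attributes: S1 ∩ S2 = {A, D, E}.
Closure of {A, D, E}: A → C applies, adding C; C → B applies, adding B. So (A, D, E)⁺ = {A, B, C, D, E}.
This closure contains every attribute of S1, so S1 ∩ S2 → S1. The join is lossless.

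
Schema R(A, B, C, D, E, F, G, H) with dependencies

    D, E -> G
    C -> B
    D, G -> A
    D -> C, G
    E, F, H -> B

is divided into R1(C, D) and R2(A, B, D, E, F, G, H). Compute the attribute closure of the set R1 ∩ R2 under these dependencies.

R1 ∩ R2 = {D}.
D → C, G applies, adding C, G
C → B applies, adding B
D, G → A applies, adding A
Closure: {A, B, C, D, G}.

A, B, C, D, G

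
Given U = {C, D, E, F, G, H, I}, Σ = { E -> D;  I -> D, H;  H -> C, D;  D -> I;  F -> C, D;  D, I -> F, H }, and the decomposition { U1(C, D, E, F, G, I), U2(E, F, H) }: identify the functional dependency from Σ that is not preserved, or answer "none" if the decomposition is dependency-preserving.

E → D lies within U1.
I → D, H: restricted closure across fragments reaches D, H.
H → C, D: restricted closure across fragments reaches C, D.
D → I lies within U1.
F → C, D lies within U1.
D, I → F, H: restricted closure across fragments reaches F, H.
Every dependency is enforceable on the fragments, so the decomposition is dependency-preserving.

none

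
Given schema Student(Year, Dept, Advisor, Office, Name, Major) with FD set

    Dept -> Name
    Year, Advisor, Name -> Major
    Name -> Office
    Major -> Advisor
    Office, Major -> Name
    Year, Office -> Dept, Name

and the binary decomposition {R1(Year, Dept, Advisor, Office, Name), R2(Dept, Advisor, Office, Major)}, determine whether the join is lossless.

No

Common attributes: R1 ∩ R2 = {Dept, Advisor, Office}.
Closure of {Dept, Advisor, Office}: Dept → Name applies, adding Name. So (Dept, Advisor, Office)⁺ = {Dept, Advisor, Office, Name}.
The closure contains neither all of R1 = {Year, Dept, Advisor, Office, Name} nor all of R2 = {Dept, Advisor, Office, Major}, so the common attributes are not a superkey of either fragment. The join is lossy.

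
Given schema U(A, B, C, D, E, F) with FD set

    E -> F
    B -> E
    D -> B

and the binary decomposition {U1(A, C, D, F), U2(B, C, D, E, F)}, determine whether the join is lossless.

Yes

Common attributes: U1 ∩ U2 = {C, D, F}.
Closure of {C, D, F}: D → B applies, adding B; B → E applies, adding E. So (C, D, F)⁺ = {B, C, D, E, F}.
This closure contains every attribute of U2, so U1 ∩ U2 → U2. The join is lossless.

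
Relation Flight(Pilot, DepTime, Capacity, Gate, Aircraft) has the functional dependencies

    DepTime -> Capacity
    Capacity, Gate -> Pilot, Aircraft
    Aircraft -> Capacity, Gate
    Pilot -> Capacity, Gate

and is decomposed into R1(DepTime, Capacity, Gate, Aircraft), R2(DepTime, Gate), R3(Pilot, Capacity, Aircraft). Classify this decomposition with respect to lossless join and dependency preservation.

Lossless test (chase): Rows 1 and 2 agree on DepTime; apply DepTime→Capacity and equate their Capacity entries. Rows 1 and 2 agree on Capacity, Gate; apply Capacity, Gate→Pilot, Aircraft and equate their Pilot, Aircraft entries. Rows 1 and 3 agree on Aircraft; apply Aircraft→Capacity, Gate and equate their Capacity, Gate entries. Rows 1 and 3 agree on Capacity, Gate; apply Capacity, Gate→Pilot, Aircraft and equate their Pilot, Aircraft entries. Row 1 is now all distinguished symbols — the join is lossless.
Dependency preservation: Capacity, Gate → Pilot, Aircraft; Pilot → Capacity, Gate are not contained in any single fragment, but the restricted closure of each left-hand side across the fragments still reaches the right-hand side; the remaining FDs each lie inside some fragment. All dependencies are preserved.

lossless and dependency-preserving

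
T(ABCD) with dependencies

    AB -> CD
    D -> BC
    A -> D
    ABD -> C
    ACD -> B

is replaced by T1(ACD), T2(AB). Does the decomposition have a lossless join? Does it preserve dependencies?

lossless but not dependency-preserving

Lossless test: (A)⁺ = {ABCD}, which contains all of one fragment — lossless.
Dependency preservation: the restricted closure of {D} across the fragments never reaches {BC}, so D → BC cannot be enforced without a join — not preserved.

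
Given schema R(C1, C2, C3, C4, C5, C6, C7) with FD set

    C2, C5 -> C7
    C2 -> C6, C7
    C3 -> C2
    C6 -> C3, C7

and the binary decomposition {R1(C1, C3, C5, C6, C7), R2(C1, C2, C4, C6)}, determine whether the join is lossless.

No

Common attributes: R1 ∩ R2 = {C1, C6}.
Closure of {C1, C6}: C6 → C3, C7 applies, adding C3, C7; C3 → C2 applies, adding C2. So (C1, C6)⁺ = {C1, C2, C3, C6, C7}.
The closure contains neither all of R1 = {C1, C3, C5, C6, C7} nor all of R2 = {C1, C2, C4, C6}, so the common attributes are not a superkey of either fragment. The join is lossy.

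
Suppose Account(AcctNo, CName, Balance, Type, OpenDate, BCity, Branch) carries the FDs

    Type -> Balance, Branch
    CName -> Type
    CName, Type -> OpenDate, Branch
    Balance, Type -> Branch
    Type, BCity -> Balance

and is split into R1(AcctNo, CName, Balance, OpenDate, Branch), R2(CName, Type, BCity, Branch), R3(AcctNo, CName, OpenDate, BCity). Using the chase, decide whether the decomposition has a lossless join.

Yes

Chase test. Columns are AcctNo, CName, Balance, Type, OpenDate, BCity, Branch; row i has aⱼ where attribute j ∈ Ri, else bᵢⱼ.
Initial tableau (one row per fragment):
  row 1: a1 a2 a3 b14 a5 b16 a7
  row 2: b21 a2 b23 a4 b25 a6 a7
  row 3: a1 a2 b33 b34 a5 a6 b37
Rows 1 and 2 agree on CName; apply CName→Type and equate their Type entries.
Rows 1 and 3 agree on CName; apply CName→Type and equate their Type entries.
Rows 1 and 2 agree on CName, Type; apply CName, Type→OpenDate, Branch and equate their OpenDate, Branch entries.
Rows 1 and 3 agree on CName, Type; apply CName, Type→OpenDate, Branch and equate their OpenDate, Branch entries.
Rows 2 and 3 agree on Type, BCity; apply Type, BCity→Balance and equate their Balance entries.
Rows 1 and 2 agree on Type; apply Type→Balance, Branch and equate their Balance, Branch entries.
Row 3 is now all distinguished symbols — the join is lossless.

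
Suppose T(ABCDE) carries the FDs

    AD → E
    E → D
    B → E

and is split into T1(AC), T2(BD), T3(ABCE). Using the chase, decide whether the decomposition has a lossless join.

Yes

Chase test. Columns are ABCDE; row i has aⱼ where attribute j ∈ Ti, else bᵢⱼ.
Initial tableau (one row per fragment):
  row 1: a1 b12 a3 b14 b15
  row 2: b21 a2 b23 a4 b25
  row 3: a1 a2 a3 b34 a5
Rows 2 and 3 agree on B; apply B→E and equate their E entries.
Rows 2 and 3 agree on E; apply E→D and equate their D entries.
Row 3 is now all distinguished symbols — the join is lossless.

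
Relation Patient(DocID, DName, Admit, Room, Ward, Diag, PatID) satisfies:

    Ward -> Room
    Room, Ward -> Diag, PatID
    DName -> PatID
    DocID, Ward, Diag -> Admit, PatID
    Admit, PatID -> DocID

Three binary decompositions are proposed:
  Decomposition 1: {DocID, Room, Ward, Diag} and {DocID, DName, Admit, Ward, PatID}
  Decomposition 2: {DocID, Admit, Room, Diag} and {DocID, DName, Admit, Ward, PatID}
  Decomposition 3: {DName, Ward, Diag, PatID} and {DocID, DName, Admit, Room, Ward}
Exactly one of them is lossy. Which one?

Decomposition 2

Decomposition 1: common = {DocID, Ward}, closure = {DocID, Admit, Room, Ward, Diag, PatID} → lossless.
Decomposition 2: common = {DocID, Admit}, closure = {DocID, Admit} → lossy.
Decomposition 3: common = {DName, Ward}, closure = {DName, Room, Ward, Diag, PatID} → lossless.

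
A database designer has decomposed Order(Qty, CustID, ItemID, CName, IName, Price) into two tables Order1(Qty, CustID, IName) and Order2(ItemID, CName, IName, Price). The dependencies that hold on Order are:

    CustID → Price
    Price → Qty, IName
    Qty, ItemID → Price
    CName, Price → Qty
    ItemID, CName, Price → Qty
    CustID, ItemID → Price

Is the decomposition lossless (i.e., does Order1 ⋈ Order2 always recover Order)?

No

Common attributes: Order1 ∩ Order2 = {IName}.
No dependency enlarges {IName}, so (IName)⁺ = {IName}.
The closure contains neither all of Order1 = {Qty, CustID, IName} nor all of Order2 = {ItemID, CName, IName, Price}, so the common attributes are not a superkey of either fragment. The join is lossy.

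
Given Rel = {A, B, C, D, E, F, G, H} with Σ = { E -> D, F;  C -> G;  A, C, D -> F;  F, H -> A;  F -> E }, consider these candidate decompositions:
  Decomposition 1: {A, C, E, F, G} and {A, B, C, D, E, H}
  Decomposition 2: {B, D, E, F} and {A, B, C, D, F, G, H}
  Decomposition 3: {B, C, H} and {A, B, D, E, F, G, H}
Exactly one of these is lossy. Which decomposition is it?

Decomposition 1: common = {A, C, E}, closure = {A, C, D, E, F, G} → lossless.
Decomposition 2: common = {B, D, F}, closure = {B, D, E, F} → lossless.
Decomposition 3: common = {B, H}, closure = {B, H} → lossy.

Decomposition 3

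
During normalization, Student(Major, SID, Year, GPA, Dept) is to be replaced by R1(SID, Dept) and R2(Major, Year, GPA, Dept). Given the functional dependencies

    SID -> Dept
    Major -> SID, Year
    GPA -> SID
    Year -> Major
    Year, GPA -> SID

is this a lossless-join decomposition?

Common attributes: R1 ∩ R2 = {Dept}.
No dependency enlarges {Dept}, so (Dept)⁺ = {Dept}.
The closure contains neither all of R1 = {SID, Dept} nor all of R2 = {Major, Year, GPA, Dept}, so the common attributes are not a superkey of either fragment. The join is lossy.

No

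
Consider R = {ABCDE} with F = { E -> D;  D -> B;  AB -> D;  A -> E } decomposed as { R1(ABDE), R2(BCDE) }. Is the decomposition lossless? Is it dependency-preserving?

lossy but dependency-preserving

Lossless test: (BDE)⁺ = {BDE}, which is a superkey of neither fragment — lossy.
Dependency preservation: every FD's attributes lie within a single fragment, so each can be enforced locally — preserved.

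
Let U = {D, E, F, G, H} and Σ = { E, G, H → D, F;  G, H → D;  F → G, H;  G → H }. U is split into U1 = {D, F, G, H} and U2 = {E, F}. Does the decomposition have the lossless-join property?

Common attributes: U1 ∩ U2 = {F}.
Closure of {F}: F → G, H applies, adding G, H; G, H → D applies, adding D. So (F)⁺ = {D, F, G, H}.
This closure contains every attribute of U1, so U1 ∩ U2 → U1. The join is lossless.

Yes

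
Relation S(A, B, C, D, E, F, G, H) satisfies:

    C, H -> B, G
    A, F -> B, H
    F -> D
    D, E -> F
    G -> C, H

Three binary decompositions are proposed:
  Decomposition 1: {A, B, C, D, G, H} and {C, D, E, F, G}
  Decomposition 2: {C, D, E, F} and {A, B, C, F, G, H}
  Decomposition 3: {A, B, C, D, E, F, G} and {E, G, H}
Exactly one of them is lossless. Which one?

Decomposition 1: common = {C, D, G}, closure = {B, C, D, G, H} → lossy.
Decomposition 2: common = {C, F}, closure = {C, D, F} → lossy.
Decomposition 3: common = {E, G}, closure = {B, C, E, G, H} → lossless.

Decomposition 3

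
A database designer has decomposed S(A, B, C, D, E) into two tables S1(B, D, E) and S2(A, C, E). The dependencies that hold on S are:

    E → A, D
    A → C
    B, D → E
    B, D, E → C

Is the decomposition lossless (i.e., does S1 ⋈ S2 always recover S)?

Common attributes: S1 ∩ S2 = {E}.
Closure of {E}: E → A, D applies, adding A, D; A → C applies, adding C. So (E)⁺ = {A, C, D, E}.
This closure contains every attribute of S2, so S1 ∩ S2 → S2. The join is lossless.

Yes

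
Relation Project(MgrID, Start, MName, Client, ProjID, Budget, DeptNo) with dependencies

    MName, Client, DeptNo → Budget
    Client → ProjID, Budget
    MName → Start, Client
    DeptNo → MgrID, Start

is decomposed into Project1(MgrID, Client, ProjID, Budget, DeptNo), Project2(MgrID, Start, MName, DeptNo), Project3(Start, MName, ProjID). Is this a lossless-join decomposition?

No

Chase test. Columns are MgrID, Start, MName, Client, ProjID, Budget, DeptNo; row i has aⱼ where attribute j ∈ Projecti, else bᵢⱼ.
Initial tableau (one row per fragment):
  row 1: a1 b12 b13 a4 a5 a6 a7
  row 2: a1 a2 a3 b24 b25 b26 a7
  row 3: b31 a2 a3 b34 a5 b36 b37
Rows 2 and 3 agree on MName; apply MName→Start, Client and equate their Start, Client entries.
Rows 1 and 2 agree on DeptNo; apply DeptNo→MgrID, Start and equate their MgrID, Start entries.
Rows 2 and 3 agree on Client; apply Client→ProjID, Budget and equate their ProjID, Budget entries.
No row becomes fully distinguished — the join is lossy.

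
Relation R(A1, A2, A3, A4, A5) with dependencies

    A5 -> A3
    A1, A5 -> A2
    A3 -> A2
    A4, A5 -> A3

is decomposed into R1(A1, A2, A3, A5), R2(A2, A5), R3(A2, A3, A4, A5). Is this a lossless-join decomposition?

No

Chase test. Columns are A1, A2, A3, A4, A5; row i has aⱼ where attribute j ∈ Ri, else bᵢⱼ.
Initial tableau (one row per fragment):
  row 1: a1 a2 a3 b14 a5
  row 2: b21 a2 b23 b24 a5
  row 3: b31 a2 a3 a4 a5
Rows 1 and 2 agree on A5; apply A5→A3 and equate their A3 entries.
No row becomes fully distinguished — the join is lossy.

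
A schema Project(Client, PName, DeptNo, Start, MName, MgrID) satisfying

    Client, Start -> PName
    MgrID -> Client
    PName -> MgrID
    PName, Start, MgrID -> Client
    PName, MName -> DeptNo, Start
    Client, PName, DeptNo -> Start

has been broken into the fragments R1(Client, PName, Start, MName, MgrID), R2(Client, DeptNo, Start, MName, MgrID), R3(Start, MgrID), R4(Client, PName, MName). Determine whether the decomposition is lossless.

Yes

Chase test. Columns are Client, PName, DeptNo, Start, MName, MgrID; row i has aⱼ where attribute j ∈ Ri, else bᵢⱼ.
Initial tableau (one row per fragment):
  row 1: a1 a2 b13 a4 a5 a6
  row 2: a1 b22 a3 a4 a5 a6
  row 3: b31 b32 b33 a4 b35 a6
  row 4: a1 a2 b43 b44 a5 b46
Rows 1 and 2 agree on Client, Start; apply Client, Start→PName and equate their PName entries.
Rows 1 and 3 agree on MgrID; apply MgrID→Client and equate their Client entries.
Rows 1 and 4 agree on PName; apply PName→MgrID and equate their MgrID entries.
Rows 1 and 2 agree on PName, MName; apply PName, MName→DeptNo, Start and equate their DeptNo, Start entries.
Rows 1 and 4 agree on PName, MName; apply PName, MName→DeptNo, Start and equate their DeptNo, Start entries.
Rows 1 and 3 agree on Client, Start; apply Client, Start→PName and equate their PName entries.
Row 1 is now all distinguished symbols — the join is lossless.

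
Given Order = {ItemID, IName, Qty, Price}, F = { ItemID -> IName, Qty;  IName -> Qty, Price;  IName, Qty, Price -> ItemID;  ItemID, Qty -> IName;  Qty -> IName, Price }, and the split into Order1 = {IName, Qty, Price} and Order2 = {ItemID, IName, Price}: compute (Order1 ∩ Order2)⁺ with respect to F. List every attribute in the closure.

ItemID, IName, Qty, Price

Order1 ∩ Order2 = {IName, Price}.
IName → Qty, Price applies, adding Qty
IName, Qty, Price → ItemID applies, adding ItemID
Closure: {ItemID, IName, Qty, Price}.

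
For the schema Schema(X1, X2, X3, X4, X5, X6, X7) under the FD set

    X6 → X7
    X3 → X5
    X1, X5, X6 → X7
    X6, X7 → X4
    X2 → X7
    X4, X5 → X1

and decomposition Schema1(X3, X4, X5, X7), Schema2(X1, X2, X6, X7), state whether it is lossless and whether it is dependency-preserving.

Lossless test: (X7)⁺ = {X7}, which is a superkey of neither fragment — lossy.
Dependency preservation: the restricted closure of {X6, X7} across the fragments never reaches {X4}, so X6, X7 → X4 cannot be enforced without a join — not preserved.

lossy and not dependency-preserving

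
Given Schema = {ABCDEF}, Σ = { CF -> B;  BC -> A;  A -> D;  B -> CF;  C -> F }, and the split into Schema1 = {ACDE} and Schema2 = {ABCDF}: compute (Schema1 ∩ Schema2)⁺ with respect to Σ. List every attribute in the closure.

Schema1 ∩ Schema2 = {ACD}.
C → F applies, adding F
CF → B applies, adding B
Closure: {ABCDF}.

ABCDF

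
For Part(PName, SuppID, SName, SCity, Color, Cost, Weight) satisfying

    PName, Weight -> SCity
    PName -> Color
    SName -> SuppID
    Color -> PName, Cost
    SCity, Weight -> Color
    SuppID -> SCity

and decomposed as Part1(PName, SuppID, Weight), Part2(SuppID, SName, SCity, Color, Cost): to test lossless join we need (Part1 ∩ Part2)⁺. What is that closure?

Part1 ∩ Part2 = {SuppID}.
SuppID → SCity applies, adding SCity
Closure: {SuppID, SCity}.

SuppID, SCity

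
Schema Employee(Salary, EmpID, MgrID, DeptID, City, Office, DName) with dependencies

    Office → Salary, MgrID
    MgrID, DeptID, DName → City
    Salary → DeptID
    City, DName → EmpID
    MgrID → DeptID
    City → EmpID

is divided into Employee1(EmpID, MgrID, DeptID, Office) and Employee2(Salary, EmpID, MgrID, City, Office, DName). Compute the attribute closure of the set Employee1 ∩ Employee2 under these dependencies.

Salary, EmpID, MgrID, DeptID, Office

Employee1 ∩ Employee2 = {EmpID, MgrID, Office}.
Office → Salary, MgrID applies, adding Salary
Salary → DeptID applies, adding DeptID
Closure: {Salary, EmpID, MgrID, DeptID, Office}.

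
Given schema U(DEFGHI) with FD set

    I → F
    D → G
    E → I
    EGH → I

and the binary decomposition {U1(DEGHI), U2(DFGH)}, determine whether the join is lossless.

No

Common attributes: U1 ∩ U2 = {DGH}.
No dependency enlarges {DGH}, so (DGH)⁺ = {DGH}.
The closure contains neither all of U1 = {DEGHI} nor all of U2 = {DFGH}, so the common attributes are not a superkey of either fragment. The join is lossy.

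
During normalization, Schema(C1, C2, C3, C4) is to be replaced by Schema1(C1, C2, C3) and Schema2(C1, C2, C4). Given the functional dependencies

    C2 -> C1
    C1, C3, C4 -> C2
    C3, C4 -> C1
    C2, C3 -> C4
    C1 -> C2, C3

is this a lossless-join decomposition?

Common attributes: Schema1 ∩ Schema2 = {C1, C2}.
Closure of {C1, C2}: C1 → C2, C3 applies, adding C3; C2, C3 → C4 applies, adding C4. So (C1, C2)⁺ = {C1, C2, C3, C4}.
This closure contains every attribute of Schema1, so Schema1 ∩ Schema2 → Schema1. The join is lossless.

Yes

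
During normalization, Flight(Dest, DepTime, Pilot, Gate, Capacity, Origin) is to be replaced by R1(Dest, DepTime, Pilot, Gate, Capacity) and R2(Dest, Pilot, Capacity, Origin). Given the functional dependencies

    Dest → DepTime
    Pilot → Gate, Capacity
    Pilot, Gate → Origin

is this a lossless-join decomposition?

Common attributes: R1 ∩ R2 = {Dest, Pilot, Capacity}.
Closure of {Dest, Pilot, Capacity}: Dest → DepTime applies, adding DepTime; Pilot → Gate, Capacity applies, adding Gate; Pilot, Gate → Origin applies, adding Origin. So (Dest, Pilot, Capacity)⁺ = {Dest, DepTime, Pilot, Gate, Capacity, Origin}.
This closure contains every attribute of R1, so R1 ∩ R2 → R1. The join is lossless.

Yes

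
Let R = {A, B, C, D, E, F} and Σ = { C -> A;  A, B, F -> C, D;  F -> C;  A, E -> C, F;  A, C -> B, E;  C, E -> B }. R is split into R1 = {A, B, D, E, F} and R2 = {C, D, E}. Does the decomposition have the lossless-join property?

Common attributes: R1 ∩ R2 = {D, E}.
No dependency enlarges {D, E}, so (D, E)⁺ = {D, E}.
The closure contains neither all of R1 = {A, B, D, E, F} nor all of R2 = {C, D, E}, so the common attributes are not a superkey of either fragment. The join is lossy.

No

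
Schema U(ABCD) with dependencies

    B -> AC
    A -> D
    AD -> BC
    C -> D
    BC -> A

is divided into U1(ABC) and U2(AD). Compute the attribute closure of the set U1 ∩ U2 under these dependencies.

U1 ∩ U2 = {A}.
A → D applies, adding D
AD → BC applies, adding BC
Closure: {ABCD}.

ABCD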